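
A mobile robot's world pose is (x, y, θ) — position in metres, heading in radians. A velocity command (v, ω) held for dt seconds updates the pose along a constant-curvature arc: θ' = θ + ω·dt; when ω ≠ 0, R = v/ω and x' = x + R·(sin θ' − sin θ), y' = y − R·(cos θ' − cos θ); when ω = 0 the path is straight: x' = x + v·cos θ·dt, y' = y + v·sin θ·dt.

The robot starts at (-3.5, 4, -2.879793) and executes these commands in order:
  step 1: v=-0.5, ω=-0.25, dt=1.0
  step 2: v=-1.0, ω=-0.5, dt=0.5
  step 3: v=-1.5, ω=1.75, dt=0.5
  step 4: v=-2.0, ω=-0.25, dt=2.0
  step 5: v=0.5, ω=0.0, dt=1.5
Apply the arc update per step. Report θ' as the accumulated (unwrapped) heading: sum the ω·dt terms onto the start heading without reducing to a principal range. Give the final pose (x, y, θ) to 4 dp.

step 1: θ'=-3.1298 (R=2.0000) → pose (-3.0060, 4.0680, -3.1298)
step 2: θ'=-3.3798 (R=2.0000) → pose (-2.5105, 4.0117, -3.3798)
step 3: θ'=-2.5048 (R=-0.8571) → pose (-1.7985, 4.1555, -2.5048)
step 4: θ'=-3.0048 (R=8.0000) → pose (1.8675, 5.6487, -3.0048)
step 5: θ'=-3.0048 (straight) → pose (1.1245, 5.5464, -3.0048)

(1.1245, 5.5464, -3.0048)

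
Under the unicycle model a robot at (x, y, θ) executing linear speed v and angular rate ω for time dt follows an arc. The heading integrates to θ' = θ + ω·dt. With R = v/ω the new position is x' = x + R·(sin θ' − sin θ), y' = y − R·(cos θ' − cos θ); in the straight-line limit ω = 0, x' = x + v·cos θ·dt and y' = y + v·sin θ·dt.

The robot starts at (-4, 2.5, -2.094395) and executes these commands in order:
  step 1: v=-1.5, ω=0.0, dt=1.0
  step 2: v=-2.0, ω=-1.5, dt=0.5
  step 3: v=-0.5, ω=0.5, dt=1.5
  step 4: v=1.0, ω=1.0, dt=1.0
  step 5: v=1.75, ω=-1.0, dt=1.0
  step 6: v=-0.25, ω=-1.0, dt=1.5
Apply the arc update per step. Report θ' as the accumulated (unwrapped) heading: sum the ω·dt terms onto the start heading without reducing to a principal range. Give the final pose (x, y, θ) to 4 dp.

step 1: θ'=-2.0944 (straight) → pose (-3.2500, 3.7990, -2.0944)
step 2: θ'=-2.8444 (R=1.3333) → pose (-2.4858, 4.4073, -2.8444)
step 3: θ'=-2.0944 (R=-1.0000) → pose (-1.9126, 4.8634, -2.0944)
step 4: θ'=-1.0944 (R=1.0000) → pose (-1.9352, 3.9048, -1.0944)
step 5: θ'=-2.0944 (R=-1.7500) → pose (-1.9748, 2.2273, -2.0944)
step 6: θ'=-3.5944 (R=0.2500) → pose (-1.6489, 2.3271, -3.5944)

(-1.6489, 2.3271, -3.5944)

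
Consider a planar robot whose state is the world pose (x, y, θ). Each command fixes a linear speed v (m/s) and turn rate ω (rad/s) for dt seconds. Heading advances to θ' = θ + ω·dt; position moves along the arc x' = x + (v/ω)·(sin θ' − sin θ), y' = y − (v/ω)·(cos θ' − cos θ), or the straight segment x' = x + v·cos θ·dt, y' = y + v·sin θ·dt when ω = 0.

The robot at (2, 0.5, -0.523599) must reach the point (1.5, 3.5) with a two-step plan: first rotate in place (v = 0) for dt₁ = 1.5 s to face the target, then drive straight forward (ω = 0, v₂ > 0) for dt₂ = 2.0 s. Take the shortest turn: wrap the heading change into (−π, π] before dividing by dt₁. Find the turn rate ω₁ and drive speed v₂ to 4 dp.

ω₁ = 1.5064, v₂ = 1.5207

heading to target = atan2(3.5−0.5, 1.5−2) = 1.7359
Δθ = wrap(1.7359 − -0.5236) = 2.2595; ω₁ = Δθ/dt₁ = 1.5064
distance = √((1.5−2)² + (3.5−0.5)²) = 3.0414; v₂ = distance/dt₂ = 1.5207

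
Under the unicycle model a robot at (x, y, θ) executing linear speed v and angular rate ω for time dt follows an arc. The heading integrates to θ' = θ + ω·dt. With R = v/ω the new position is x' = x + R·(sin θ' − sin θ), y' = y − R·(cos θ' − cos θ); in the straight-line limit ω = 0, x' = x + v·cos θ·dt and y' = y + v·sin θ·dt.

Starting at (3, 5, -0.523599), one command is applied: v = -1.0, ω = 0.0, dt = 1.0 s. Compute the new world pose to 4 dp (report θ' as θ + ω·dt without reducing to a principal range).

(2.1340, 5.5000, -0.5236)

θ' = -0.5236 + 0.0·1.0 = -0.5236
ω = 0 → straight: x' = 3 + -1.0·cos(-0.5236)·1.0 = 2.1340
y' = 5 + -1.0·sin(-0.5236)·1.0 = 5.5000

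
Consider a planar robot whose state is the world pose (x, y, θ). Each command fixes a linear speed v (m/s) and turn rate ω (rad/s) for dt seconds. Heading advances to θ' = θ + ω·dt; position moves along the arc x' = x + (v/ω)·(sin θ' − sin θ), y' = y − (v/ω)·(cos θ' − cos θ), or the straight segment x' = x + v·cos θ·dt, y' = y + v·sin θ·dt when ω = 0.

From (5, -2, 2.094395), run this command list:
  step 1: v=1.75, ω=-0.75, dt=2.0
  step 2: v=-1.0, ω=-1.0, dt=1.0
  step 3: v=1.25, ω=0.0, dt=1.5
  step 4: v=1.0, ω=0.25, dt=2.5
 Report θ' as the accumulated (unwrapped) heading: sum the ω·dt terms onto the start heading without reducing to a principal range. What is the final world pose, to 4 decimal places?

(8.9312, 0.0409, 0.2194)

step 1: θ'=0.5944 (R=-2.3333) → pose (5.7140, 1.0998, 0.5944)
step 2: θ'=-0.4056 (R=1.0000) → pose (4.7595, 1.0094, -0.4056)
step 3: θ'=-0.4056 (straight) → pose (6.4823, 0.2696, -0.4056)
step 4: θ'=0.2194 (R=4.0000) → pose (8.9312, 0.0409, 0.2194)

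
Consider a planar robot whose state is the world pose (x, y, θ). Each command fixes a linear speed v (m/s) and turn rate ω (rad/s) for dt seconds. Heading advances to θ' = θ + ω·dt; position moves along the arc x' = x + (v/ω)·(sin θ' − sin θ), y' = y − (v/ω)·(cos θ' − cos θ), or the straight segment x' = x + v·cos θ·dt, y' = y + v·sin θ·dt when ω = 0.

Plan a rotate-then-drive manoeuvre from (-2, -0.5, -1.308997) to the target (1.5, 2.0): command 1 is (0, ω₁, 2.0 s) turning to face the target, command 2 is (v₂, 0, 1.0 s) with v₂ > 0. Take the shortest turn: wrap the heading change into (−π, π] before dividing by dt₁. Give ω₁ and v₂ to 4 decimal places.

ω₁ = 0.9646, v₂ = 4.3012

heading to target = atan2(2−-0.5, 1.5−-2) = 0.6202
Δθ = wrap(0.6202 − -1.3090) = 1.9292; ω₁ = Δθ/dt₁ = 0.9646
distance = √((1.5−-2)² + (2−-0.5)²) = 4.3012; v₂ = distance/dt₂ = 4.3012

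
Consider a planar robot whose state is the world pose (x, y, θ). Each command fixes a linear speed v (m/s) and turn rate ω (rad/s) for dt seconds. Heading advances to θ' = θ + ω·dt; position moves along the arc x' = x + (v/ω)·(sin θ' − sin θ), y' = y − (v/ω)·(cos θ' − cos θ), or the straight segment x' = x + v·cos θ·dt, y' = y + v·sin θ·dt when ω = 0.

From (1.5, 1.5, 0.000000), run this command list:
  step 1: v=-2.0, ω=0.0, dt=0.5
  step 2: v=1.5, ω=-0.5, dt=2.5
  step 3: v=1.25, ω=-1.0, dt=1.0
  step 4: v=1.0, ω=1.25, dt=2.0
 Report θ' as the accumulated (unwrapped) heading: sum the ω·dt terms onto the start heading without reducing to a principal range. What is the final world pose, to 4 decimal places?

(3.9537, -3.0111, 0.2500)

step 1: θ'=0.0000 (straight) → pose (0.5000, 1.5000, 0.0000)
step 2: θ'=-1.2500 (R=-3.0000) → pose (3.3470, -0.5540, -1.2500)
step 3: θ'=-2.2500 (R=-1.2500) → pose (3.1333, -1.7334, -2.2500)
step 4: θ'=0.2500 (R=0.8000) → pose (3.9537, -3.0111, 0.2500)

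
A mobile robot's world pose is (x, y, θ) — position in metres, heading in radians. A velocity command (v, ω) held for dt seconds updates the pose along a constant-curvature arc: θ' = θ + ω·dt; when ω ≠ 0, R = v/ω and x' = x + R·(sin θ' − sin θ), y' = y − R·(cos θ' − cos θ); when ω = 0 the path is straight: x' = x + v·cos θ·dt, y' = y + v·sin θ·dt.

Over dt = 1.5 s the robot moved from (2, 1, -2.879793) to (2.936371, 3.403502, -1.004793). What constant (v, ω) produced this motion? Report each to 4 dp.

v = -2.0000, ω = 1.2500

Δθ = -1.004793 − -2.879793 = 1.875000
ω = Δθ/dt = 1.875000/1.5 = 1.2500
R = −Δy/(cos θ' − cos θ) = -1.6000
v = R·ω = -1.6000·1.2500 = -2.0000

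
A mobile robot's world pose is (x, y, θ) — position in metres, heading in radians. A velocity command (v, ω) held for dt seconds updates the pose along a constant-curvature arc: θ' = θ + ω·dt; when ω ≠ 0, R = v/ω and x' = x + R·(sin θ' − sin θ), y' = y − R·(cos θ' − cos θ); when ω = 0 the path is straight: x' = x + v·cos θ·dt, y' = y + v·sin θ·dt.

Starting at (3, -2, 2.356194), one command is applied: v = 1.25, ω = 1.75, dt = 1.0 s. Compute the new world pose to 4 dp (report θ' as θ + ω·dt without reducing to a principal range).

θ' = 2.3562 + 1.75·1.0 = 4.1062
R = v/ω = 1.25/1.75 = 0.7143
x' = 3 + 0.7143·(sin 4.1062 − sin 2.3562) = 1.9079
y' = -2 − 0.7143·(cos 4.1062 − cos 2.3562) = -2.0981

(1.9079, -2.0981, 4.1062)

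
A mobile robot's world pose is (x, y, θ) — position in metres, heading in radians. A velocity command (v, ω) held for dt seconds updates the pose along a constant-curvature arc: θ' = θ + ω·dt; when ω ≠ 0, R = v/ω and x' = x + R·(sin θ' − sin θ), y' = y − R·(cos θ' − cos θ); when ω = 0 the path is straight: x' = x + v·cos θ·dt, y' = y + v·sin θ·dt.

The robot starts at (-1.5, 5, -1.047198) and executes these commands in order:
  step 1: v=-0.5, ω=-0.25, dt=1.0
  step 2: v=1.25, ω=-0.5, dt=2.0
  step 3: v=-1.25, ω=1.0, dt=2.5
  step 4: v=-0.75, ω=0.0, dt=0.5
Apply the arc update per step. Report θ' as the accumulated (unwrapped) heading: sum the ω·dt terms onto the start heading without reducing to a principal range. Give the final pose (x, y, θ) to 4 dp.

step 1: θ'=-1.2972 (R=2.0000) → pose (-1.6936, 5.4596, -1.2972)
step 2: θ'=-2.2972 (R=-2.5000) → pose (-2.2316, 3.1236, -2.2972)
step 3: θ'=0.2028 (R=-1.2500) → pose (-3.4179, 5.1783, 0.2028)
step 4: θ'=0.2028 (straight) → pose (-3.7852, 5.1027, 0.2028)

(-3.7852, 5.1027, 0.2028)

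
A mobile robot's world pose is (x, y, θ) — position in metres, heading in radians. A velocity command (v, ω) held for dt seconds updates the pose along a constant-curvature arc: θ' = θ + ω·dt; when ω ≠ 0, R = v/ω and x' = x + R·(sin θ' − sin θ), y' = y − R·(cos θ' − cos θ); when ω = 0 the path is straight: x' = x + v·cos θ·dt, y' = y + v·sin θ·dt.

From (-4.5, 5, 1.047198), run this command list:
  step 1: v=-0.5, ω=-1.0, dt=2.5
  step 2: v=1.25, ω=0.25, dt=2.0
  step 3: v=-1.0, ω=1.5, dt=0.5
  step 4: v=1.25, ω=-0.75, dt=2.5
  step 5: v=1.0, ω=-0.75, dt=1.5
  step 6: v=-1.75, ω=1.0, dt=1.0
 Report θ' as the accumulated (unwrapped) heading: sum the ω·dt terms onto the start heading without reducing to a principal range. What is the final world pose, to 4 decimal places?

(-3.5554, 0.7372, -2.2028)

step 1: θ'=-1.4528 (R=0.5000) → pose (-5.4295, 5.1911, -1.4528)
step 2: θ'=-0.9528 (R=5.0000) → pose (-4.5395, 2.8827, -0.9528)
step 3: θ'=-0.2028 (R=-0.6667) → pose (-4.9486, 3.1495, -0.2028)
step 4: θ'=-2.0778 (R=-1.6667) → pose (-3.8273, 0.7077, -2.0778)
step 5: θ'=-3.2028 (R=-1.3333) → pose (-5.0745, 0.0243, -3.2028)
step 6: θ'=-2.2028 (R=-1.7500) → pose (-3.5554, 0.7372, -2.2028)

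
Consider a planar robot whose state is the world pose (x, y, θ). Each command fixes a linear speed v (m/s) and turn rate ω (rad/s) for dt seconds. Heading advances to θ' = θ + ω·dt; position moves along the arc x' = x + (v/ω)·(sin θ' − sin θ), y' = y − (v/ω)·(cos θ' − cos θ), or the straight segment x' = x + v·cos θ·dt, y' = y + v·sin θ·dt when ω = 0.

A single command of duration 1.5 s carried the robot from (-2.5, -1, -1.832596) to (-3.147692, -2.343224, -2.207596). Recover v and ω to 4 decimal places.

v = 1.0000, ω = -0.2500

Δθ = -2.207596 − -1.832596 = -0.375000
ω = Δθ/dt = -0.375000/1.5 = -0.2500
R = −Δy/(cos θ' − cos θ) = -4.0000
v = R·ω = -4.0000·-0.2500 = 1.0000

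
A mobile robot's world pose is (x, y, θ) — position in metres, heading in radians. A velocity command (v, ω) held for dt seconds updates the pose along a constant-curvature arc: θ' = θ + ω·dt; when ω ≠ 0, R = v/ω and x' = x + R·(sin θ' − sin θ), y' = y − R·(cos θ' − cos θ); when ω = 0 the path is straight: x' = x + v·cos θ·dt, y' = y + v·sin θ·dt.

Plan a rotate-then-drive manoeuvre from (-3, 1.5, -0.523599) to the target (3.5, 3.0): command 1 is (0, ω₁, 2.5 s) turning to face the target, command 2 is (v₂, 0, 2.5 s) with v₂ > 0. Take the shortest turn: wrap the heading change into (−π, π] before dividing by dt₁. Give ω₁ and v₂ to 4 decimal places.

heading to target = atan2(3−1.5, 3.5−-3) = 0.2268
Δθ = wrap(0.2268 − -0.5236) = 0.7504; ω₁ = Δθ/dt₁ = 0.3002
distance = √((3.5−-3)² + (3−1.5)²) = 6.6708; v₂ = distance/dt₂ = 2.6683

ω₁ = 0.3002, v₂ = 2.6683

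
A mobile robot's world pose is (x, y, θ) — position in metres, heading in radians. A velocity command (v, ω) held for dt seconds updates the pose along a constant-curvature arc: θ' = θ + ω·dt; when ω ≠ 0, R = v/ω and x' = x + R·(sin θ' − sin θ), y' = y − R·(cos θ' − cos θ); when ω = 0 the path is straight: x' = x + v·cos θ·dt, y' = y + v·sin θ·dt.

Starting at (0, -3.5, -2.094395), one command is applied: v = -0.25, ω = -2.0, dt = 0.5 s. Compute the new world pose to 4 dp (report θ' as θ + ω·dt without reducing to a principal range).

θ' = -2.0944 + -2.0·0.5 = -3.0944
R = v/ω = -0.25/-2.0 = 0.1250
x' = 0 + 0.1250·(sin -3.0944 − sin -2.0944) = 0.1024
y' = -3.5 − 0.1250·(cos -3.0944 − cos -2.0944) = -3.4376

(0.1024, -3.4376, -3.0944)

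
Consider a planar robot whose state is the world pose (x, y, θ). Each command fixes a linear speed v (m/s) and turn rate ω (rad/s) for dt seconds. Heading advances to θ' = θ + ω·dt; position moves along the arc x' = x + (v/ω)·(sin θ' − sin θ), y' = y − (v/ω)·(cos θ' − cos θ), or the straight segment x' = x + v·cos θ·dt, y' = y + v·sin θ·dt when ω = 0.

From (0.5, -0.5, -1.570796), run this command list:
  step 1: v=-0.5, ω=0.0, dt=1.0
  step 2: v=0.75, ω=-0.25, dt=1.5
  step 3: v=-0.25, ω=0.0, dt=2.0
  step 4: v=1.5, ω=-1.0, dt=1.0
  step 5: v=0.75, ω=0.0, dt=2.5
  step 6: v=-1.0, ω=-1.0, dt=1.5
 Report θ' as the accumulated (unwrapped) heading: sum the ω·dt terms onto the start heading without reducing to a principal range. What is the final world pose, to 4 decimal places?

(-1.3092, -2.6377, -4.4458)

step 1: θ'=-1.5708 (straight) → pose (0.5000, 0.0000, -1.5708)
step 2: θ'=-1.9458 (R=-3.0000) → pose (0.2915, -1.0988, -1.9458)
step 3: θ'=-1.9458 (straight) → pose (0.4747, -0.6336, -1.9458)
step 4: θ'=-2.9458 (R=-1.5000) → pose (-0.6293, -1.5555, -2.9458)
step 5: θ'=-2.9458 (straight) → pose (-2.4685, -1.9203, -2.9458)
step 6: θ'=-4.4458 (R=1.0000) → pose (-1.3092, -2.6377, -4.4458)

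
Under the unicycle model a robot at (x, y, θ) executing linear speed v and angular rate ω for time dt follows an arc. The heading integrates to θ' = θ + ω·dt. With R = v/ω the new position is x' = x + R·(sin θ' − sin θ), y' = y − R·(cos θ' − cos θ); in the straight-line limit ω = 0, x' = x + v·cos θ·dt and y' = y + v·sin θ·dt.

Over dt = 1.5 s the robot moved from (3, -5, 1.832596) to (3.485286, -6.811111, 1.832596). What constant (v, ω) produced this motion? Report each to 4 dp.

v = -1.2500, ω = 0.0000

Δθ = 1.832596 − 1.832596 = 0.000000
ω = Δθ/dt = 0.000000/1.5 = 0.0000
ω = 0 → v = (Δx·cos θ + Δy·sin θ)/dt = -1.2500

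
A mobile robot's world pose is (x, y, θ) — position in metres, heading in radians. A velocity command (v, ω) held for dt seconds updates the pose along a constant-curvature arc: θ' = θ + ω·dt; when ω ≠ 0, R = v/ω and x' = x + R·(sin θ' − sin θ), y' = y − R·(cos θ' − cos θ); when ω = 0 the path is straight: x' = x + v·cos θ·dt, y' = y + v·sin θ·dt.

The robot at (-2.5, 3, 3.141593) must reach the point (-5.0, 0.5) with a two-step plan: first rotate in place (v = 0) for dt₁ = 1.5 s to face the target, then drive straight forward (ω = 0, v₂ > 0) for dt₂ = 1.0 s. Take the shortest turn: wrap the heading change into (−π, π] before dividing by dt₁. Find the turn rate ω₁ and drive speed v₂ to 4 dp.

ω₁ = 0.5236, v₂ = 3.5355

heading to target = atan2(0.5−3, -5−-2.5) = -2.3562
Δθ = wrap(-2.3562 − 3.1416) = 0.7854; ω₁ = Δθ/dt₁ = 0.5236
distance = √((-5−-2.5)² + (0.5−3)²) = 3.5355; v₂ = distance/dt₂ = 3.5355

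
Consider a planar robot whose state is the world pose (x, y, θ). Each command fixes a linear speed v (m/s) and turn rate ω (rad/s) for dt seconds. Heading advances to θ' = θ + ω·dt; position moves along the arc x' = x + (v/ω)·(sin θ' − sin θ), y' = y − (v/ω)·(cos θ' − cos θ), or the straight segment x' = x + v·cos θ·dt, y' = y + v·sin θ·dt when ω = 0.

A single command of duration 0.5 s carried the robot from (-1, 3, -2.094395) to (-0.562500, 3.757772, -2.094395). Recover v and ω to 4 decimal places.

v = -1.7500, ω = 0.0000

Δθ = -2.094395 − -2.094395 = 0.000000
ω = Δθ/dt = 0.000000/0.5 = 0.0000
ω = 0 → v = (Δx·cos θ + Δy·sin θ)/dt = -1.7500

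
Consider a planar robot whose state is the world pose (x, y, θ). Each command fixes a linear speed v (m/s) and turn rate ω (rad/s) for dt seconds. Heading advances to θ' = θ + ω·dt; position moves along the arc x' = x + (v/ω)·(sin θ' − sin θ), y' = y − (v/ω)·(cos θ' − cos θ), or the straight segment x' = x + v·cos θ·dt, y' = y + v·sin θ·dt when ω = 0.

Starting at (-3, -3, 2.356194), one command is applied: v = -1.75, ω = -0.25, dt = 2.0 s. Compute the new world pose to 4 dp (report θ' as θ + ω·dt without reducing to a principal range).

θ' = 2.3562 + -0.25·2.0 = 1.8562
R = v/ω = -1.75/-0.25 = 7.0000
x' = -3 + 7.0000·(sin 1.8562 − sin 2.3562) = -1.2329
y' = -3 − 7.0000·(cos 1.8562 − cos 2.3562) = -5.9790

(-1.2329, -5.9790, 1.8562)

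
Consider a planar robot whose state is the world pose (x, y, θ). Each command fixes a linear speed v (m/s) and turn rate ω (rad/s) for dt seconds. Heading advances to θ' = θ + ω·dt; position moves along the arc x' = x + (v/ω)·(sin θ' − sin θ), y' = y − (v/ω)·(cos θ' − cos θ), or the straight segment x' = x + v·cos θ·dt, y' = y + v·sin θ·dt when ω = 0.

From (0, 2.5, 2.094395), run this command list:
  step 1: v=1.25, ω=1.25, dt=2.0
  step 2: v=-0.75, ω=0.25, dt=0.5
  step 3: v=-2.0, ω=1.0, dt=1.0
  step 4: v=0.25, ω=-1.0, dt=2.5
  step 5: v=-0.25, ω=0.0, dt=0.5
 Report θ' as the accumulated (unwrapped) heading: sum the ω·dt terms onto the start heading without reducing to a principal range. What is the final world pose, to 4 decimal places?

(-2.7590, 3.7175, 3.2194)

step 1: θ'=4.5944 (R=1.0000) → pose (-1.8591, 2.1177, 4.5944)
step 2: θ'=4.7194 (R=-3.0000) → pose (-1.8383, 2.4919, 4.7194)
step 3: θ'=5.7194 (R=-2.0000) → pose (-2.7694, 4.1684, 5.7194)
step 4: θ'=3.2194 (R=-0.2500) → pose (-2.8836, 3.7078, 3.2194)
step 5: θ'=3.2194 (straight) → pose (-2.7590, 3.7175, 3.2194)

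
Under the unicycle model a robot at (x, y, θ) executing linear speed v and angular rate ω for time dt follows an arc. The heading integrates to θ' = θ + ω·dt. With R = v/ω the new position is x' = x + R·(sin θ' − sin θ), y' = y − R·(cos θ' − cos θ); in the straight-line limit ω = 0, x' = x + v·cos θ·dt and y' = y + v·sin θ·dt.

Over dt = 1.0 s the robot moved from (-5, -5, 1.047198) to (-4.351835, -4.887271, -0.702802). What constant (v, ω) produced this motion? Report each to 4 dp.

v = 0.7500, ω = -1.7500

Δθ = -0.702802 − 1.047198 = -1.750000
ω = Δθ/dt = -1.750000/1.0 = -1.7500
R = Δx/(sin θ' − sin θ) = -0.4286
v = R·ω = -0.4286·-1.7500 = 0.7500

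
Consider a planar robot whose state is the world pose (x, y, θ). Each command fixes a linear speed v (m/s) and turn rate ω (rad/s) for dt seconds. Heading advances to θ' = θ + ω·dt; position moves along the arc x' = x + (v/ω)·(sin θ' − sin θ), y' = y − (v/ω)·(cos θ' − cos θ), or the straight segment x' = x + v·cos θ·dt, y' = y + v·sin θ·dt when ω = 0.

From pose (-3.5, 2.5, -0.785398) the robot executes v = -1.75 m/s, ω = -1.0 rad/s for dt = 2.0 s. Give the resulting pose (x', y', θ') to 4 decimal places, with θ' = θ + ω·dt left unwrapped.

θ' = -0.7854 + -1.0·2.0 = -2.7854
R = v/ω = -1.75/-1.0 = 1.7500
x' = -3.5 + 1.7500·(sin -2.7854 − sin -0.7854) = -2.8728
y' = 2.5 − 1.7500·(cos -2.7854 − cos -0.7854) = 5.3776

(-2.8728, 5.3776, -2.7854)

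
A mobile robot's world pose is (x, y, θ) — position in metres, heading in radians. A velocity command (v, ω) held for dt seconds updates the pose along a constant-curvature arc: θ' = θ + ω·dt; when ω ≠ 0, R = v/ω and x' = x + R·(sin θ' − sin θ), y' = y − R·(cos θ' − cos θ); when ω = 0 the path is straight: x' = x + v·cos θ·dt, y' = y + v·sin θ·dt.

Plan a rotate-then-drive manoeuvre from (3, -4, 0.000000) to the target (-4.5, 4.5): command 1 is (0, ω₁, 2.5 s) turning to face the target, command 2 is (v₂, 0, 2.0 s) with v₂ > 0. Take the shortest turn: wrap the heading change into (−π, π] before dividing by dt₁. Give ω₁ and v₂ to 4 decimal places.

ω₁ = 0.9175, v₂ = 5.6679

heading to target = atan2(4.5−-4, -4.5−3) = 2.2938
Δθ = wrap(2.2938 − 0.0000) = 2.2938; ω₁ = Δθ/dt₁ = 0.9175
distance = √((-4.5−3)² + (4.5−-4)²) = 11.3358; v₂ = distance/dt₂ = 5.6679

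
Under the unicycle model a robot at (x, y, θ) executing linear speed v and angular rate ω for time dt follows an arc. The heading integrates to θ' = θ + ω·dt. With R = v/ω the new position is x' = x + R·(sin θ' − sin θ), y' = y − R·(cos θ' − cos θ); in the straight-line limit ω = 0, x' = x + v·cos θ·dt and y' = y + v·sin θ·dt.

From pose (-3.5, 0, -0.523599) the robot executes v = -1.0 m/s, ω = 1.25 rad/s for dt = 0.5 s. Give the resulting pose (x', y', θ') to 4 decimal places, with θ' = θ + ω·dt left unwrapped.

(-3.9810, 0.1031, 0.1014)

θ' = -0.5236 + 1.25·0.5 = 0.1014
R = v/ω = -1.0/1.25 = -0.8000
x' = -3.5 + -0.8000·(sin 0.1014 − sin -0.5236) = -3.9810
y' = 0 − -0.8000·(cos 0.1014 − cos -0.5236) = 0.1031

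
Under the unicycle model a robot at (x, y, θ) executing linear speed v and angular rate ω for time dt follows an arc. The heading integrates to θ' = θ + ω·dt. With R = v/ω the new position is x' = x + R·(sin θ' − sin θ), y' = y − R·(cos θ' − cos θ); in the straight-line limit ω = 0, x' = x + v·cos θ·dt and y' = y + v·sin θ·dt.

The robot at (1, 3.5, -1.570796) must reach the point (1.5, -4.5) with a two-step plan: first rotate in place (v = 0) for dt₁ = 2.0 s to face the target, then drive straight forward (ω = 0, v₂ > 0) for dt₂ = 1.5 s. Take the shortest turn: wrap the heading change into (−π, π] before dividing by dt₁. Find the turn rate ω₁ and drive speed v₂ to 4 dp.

heading to target = atan2(-4.5−3.5, 1.5−1) = -1.5084
Δθ = wrap(-1.5084 − -1.5708) = 0.0624; ω₁ = Δθ/dt₁ = 0.0312
distance = √((1.5−1)² + (-4.5−3.5)²) = 8.0156; v₂ = distance/dt₂ = 5.3437

ω₁ = 0.0312, v₂ = 5.3437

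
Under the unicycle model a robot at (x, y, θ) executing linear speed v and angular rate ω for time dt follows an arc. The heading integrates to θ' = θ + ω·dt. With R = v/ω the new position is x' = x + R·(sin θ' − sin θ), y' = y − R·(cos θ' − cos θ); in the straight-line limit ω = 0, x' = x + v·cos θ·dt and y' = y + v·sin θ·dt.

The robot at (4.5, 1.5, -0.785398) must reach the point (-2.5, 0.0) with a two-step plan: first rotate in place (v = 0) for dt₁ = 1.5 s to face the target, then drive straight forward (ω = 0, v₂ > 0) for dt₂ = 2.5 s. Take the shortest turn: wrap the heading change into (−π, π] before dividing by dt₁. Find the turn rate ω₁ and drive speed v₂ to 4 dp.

heading to target = atan2(0−1.5, -2.5−4.5) = -2.9305
Δθ = wrap(-2.9305 − -0.7854) = -2.1451; ω₁ = Δθ/dt₁ = -1.4301
distance = √((-2.5−4.5)² + (0−1.5)²) = 7.1589; v₂ = distance/dt₂ = 2.8636

ω₁ = -1.4301, v₂ = 2.8636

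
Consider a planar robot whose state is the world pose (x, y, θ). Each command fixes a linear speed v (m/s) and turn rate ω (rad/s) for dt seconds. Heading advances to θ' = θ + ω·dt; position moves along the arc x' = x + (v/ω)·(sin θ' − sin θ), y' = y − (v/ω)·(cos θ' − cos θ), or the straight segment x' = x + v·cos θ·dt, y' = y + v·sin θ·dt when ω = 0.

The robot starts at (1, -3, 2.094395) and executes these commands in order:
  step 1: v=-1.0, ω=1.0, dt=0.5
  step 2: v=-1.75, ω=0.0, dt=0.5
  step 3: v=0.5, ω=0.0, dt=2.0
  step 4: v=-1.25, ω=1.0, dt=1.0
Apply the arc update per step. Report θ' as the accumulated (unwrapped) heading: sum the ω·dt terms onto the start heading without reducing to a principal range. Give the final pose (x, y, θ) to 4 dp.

(2.4362, -3.3455, 3.5944)

step 1: θ'=2.5944 (R=-1.0000) → pose (1.3457, -3.3540, 2.5944)
step 2: θ'=2.5944 (straight) → pose (2.0930, -3.8092, 2.5944)
step 3: θ'=2.5944 (straight) → pose (1.2390, -3.2889, 2.5944)
step 4: θ'=3.5944 (R=-1.2500) → pose (2.4362, -3.3455, 3.5944)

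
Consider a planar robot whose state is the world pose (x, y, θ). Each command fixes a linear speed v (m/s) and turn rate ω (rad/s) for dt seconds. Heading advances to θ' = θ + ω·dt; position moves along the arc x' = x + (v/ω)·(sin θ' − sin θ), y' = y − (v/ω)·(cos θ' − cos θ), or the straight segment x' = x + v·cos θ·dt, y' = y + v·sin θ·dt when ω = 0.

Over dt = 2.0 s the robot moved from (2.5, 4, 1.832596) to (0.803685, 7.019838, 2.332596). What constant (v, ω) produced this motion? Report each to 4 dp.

v = 1.7500, ω = 0.2500

Δθ = 2.332596 − 1.832596 = 0.500000
ω = Δθ/dt = 0.500000/2.0 = 0.2500
R = −Δy/(cos θ' − cos θ) = 7.0000
v = R·ω = 7.0000·0.2500 = 1.7500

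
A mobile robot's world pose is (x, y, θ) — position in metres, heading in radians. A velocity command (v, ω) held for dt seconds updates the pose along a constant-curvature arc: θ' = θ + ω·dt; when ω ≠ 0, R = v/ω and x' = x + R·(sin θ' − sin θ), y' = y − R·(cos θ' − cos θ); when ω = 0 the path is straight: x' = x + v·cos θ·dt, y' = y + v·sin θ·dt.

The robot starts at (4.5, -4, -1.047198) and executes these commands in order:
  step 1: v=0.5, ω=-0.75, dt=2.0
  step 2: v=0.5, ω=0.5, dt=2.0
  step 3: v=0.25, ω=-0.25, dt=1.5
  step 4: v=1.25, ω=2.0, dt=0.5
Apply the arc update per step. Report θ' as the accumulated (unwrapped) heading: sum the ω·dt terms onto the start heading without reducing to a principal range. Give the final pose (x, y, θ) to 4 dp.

(3.8842, -6.6982, -0.9222)

step 1: θ'=-2.5472 (R=-0.6667) → pose (4.2960, -4.8857, -2.5472)
step 2: θ'=-1.5472 (R=1.0000) → pose (3.8563, -5.7377, -1.5472)
step 3: θ'=-1.9222 (R=-1.0000) → pose (3.7954, -6.1056, -1.9222)
step 4: θ'=-0.9222 (R=0.6250) → pose (3.8842, -6.6982, -0.9222)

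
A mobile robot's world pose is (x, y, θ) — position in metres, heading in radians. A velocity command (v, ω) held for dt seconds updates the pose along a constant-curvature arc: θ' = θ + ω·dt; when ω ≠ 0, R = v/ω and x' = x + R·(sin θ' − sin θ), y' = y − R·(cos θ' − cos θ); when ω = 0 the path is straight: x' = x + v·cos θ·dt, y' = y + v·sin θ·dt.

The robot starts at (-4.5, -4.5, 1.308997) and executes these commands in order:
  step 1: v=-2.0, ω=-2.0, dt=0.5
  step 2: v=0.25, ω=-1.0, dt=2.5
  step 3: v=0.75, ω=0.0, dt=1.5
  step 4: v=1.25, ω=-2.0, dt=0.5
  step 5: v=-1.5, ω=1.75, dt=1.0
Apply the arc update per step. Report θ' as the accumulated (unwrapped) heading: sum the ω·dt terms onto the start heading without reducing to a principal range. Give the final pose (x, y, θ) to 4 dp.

(-5.1834, -5.7867, -1.4410)

step 1: θ'=0.3090 (R=1.0000) → pose (-5.1618, -5.1938, 0.3090)
step 2: θ'=-2.1910 (R=-0.2500) → pose (-4.8824, -5.5773, -2.1910)
step 3: θ'=-2.1910 (straight) → pose (-5.5362, -6.4928, -2.1910)
step 4: θ'=-3.1910 (R=-0.6250) → pose (-6.0757, -6.7537, -3.1910)
step 5: θ'=-1.4410 (R=-0.8571) → pose (-5.1834, -5.7867, -1.4410)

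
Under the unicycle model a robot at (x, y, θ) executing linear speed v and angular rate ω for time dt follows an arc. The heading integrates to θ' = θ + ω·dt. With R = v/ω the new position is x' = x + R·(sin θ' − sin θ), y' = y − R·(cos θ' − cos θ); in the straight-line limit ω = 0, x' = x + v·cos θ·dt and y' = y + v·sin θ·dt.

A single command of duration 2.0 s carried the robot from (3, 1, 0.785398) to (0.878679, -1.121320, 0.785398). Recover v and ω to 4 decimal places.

v = -1.5000, ω = 0.0000

Δθ = 0.785398 − 0.785398 = 0.000000
ω = Δθ/dt = 0.000000/2.0 = 0.0000
ω = 0 → v = (Δx·cos θ + Δy·sin θ)/dt = -1.5000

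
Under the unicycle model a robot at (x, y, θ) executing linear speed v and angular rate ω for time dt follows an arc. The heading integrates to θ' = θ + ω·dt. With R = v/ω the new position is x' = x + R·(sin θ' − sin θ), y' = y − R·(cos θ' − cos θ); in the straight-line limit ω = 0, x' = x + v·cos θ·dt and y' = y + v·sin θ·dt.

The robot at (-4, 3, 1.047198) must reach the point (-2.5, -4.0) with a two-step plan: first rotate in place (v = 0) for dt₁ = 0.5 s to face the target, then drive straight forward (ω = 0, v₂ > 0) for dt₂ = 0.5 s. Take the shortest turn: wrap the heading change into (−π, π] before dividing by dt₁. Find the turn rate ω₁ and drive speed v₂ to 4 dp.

ω₁ = -4.8138, v₂ = 14.3178

heading to target = atan2(-4−3, -2.5−-4) = -1.3597
Δθ = wrap(-1.3597 − 1.0472) = -2.4069; ω₁ = Δθ/dt₁ = -4.8138
distance = √((-2.5−-4)² + (-4−3)²) = 7.1589; v₂ = distance/dt₂ = 14.3178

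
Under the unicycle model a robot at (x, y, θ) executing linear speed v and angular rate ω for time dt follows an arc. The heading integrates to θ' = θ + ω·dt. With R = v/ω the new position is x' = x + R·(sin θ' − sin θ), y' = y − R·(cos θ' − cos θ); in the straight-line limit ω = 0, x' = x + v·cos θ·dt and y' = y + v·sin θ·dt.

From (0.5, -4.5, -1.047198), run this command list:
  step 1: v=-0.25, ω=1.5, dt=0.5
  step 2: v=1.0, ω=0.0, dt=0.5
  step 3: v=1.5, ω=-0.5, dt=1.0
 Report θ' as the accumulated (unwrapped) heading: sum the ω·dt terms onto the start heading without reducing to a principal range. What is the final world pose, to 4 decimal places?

step 1: θ'=-0.2972 (R=-0.1667) → pose (0.4045, -4.4240, -0.2972)
step 2: θ'=-0.2972 (straight) → pose (0.8825, -4.5704, -0.2972)
step 3: θ'=-0.7972 (R=-3.0000) → pose (2.1502, -5.3427, -0.7972)

(2.1502, -5.3427, -0.7972)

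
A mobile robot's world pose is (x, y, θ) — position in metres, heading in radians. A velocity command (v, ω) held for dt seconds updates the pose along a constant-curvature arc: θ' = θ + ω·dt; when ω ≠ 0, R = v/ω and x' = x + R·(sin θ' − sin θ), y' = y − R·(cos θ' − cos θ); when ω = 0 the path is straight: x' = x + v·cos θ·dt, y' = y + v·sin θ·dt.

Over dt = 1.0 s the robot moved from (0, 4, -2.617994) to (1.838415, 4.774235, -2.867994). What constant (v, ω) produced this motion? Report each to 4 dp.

Δθ = -2.867994 − -2.617994 = -0.250000
ω = Δθ/dt = -0.250000/1.0 = -0.2500
R = Δx/(sin θ' − sin θ) = 8.0000
v = R·ω = 8.0000·-0.2500 = -2.0000

v = -2.0000, ω = -0.2500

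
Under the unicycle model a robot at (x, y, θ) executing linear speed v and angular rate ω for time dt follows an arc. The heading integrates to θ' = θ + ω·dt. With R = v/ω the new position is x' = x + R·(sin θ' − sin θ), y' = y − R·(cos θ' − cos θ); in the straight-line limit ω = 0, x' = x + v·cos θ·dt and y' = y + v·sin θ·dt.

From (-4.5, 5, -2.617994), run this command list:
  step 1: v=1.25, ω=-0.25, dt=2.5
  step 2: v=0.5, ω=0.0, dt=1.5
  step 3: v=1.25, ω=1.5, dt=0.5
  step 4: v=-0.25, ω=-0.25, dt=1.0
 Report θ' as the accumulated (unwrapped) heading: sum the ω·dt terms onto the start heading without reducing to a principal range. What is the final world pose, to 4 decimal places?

step 1: θ'=-3.2430 (R=-5.0000) → pose (-7.5061, 4.3558, -3.2430)
step 2: θ'=-3.2430 (straight) → pose (-8.2523, 4.4317, -3.2430)
step 3: θ'=-2.4930 (R=0.8333) → pose (-8.8400, 4.2668, -2.4930)
step 4: θ'=-2.7430 (R=1.0000) → pose (-8.6241, 4.3915, -2.7430)

(-8.6241, 4.3915, -2.7430)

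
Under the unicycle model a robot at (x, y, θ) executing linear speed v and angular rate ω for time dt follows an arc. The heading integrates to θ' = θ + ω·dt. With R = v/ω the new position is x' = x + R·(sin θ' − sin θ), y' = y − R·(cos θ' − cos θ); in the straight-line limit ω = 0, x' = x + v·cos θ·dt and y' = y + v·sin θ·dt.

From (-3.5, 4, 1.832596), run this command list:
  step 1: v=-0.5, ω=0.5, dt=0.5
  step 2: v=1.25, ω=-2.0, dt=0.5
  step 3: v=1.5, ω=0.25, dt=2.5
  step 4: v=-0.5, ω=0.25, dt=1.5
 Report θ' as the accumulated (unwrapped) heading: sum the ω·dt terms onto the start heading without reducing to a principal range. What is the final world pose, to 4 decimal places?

step 1: θ'=2.0826 (R=-1.0000) → pose (-3.4059, 3.7691, 2.0826)
step 2: θ'=1.0826 (R=-0.6250) → pose (-3.4130, 4.3683, 1.0826)
step 3: θ'=1.7076 (R=6.0000) → pose (-2.7681, 8.0008, 1.7076)
step 4: θ'=2.0826 (R=-2.0000) → pose (-2.5305, 7.2940, 2.0826)

(-2.5305, 7.2940, 2.0826)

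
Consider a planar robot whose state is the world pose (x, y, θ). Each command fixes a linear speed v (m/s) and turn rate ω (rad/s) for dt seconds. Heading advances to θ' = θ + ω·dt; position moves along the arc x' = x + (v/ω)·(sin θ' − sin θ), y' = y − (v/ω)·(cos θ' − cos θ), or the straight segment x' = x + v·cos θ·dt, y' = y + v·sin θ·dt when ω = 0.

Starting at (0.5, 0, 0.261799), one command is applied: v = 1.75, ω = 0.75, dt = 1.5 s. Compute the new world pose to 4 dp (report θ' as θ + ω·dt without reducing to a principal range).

θ' = 0.2618 + 0.75·1.5 = 1.3868
R = v/ω = 1.75/0.75 = 2.3333
x' = 0.5 + 2.3333·(sin 1.3868 − sin 0.2618) = 2.1900
y' = 0 − 2.3333·(cos 1.3868 − cos 0.2618) = 1.8269

(2.1900, 1.8269, 1.3868)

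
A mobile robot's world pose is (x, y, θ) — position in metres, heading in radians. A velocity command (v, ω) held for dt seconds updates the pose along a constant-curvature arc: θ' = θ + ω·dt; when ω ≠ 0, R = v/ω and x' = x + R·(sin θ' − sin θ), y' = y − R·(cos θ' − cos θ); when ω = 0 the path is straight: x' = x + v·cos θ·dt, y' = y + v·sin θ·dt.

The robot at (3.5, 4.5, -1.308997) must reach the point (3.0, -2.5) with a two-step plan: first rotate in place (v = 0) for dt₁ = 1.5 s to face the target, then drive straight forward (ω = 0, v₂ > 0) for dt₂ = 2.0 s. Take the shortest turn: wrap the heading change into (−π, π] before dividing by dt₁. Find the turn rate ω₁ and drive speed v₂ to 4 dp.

heading to target = atan2(-2.5−4.5, 3−3.5) = -1.6421
Δθ = wrap(-1.6421 − -1.3090) = -0.3331; ω₁ = Δθ/dt₁ = -0.2221
distance = √((3−3.5)² + (-2.5−4.5)²) = 7.0178; v₂ = distance/dt₂ = 3.5089

ω₁ = -0.2221, v₂ = 3.5089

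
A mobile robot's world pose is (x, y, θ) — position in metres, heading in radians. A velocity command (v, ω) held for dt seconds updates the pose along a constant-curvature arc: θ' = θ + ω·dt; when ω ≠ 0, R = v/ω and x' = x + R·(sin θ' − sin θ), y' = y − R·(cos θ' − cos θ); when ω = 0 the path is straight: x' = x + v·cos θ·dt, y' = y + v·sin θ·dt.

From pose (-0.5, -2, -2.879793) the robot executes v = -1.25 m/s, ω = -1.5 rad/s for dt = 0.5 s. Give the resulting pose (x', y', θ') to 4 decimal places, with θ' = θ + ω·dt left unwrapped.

θ' = -2.8798 + -1.5·0.5 = -3.6298
R = v/ω = -1.25/-1.5 = 0.8333
x' = -0.5 + 0.8333·(sin -3.6298 − sin -2.8798) = 0.1065
y' = -2 − 0.8333·(cos -3.6298 − cos -2.8798) = -2.0690

(0.1065, -2.0690, -3.6298)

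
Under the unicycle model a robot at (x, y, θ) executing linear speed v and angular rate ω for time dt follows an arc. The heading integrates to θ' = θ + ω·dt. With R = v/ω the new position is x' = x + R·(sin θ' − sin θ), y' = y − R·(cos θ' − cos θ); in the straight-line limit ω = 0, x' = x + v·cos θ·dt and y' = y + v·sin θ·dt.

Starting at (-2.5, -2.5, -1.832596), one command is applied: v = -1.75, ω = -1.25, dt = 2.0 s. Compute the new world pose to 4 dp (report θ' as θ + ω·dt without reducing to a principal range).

θ' = -1.8326 + -1.25·2.0 = -4.3326
R = v/ω = -1.75/-1.25 = 1.4000
x' = -2.5 + 1.4000·(sin -4.3326 − sin -1.8326) = 0.1525
y' = -2.5 − 1.4000·(cos -4.3326 − cos -1.8326) = -2.3433

(0.1525, -2.3433, -4.3326)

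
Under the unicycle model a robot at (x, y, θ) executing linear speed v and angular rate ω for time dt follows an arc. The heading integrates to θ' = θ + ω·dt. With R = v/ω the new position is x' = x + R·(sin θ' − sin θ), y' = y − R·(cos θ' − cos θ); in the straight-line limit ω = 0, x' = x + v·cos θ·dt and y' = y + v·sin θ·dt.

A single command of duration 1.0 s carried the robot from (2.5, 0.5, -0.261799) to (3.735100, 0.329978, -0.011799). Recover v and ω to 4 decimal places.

Δθ = -0.011799 − -0.261799 = 0.250000
ω = Δθ/dt = 0.250000/1.0 = 0.2500
R = Δx/(sin θ' − sin θ) = 5.0000
v = R·ω = 5.0000·0.2500 = 1.2500

v = 1.2500, ω = 0.2500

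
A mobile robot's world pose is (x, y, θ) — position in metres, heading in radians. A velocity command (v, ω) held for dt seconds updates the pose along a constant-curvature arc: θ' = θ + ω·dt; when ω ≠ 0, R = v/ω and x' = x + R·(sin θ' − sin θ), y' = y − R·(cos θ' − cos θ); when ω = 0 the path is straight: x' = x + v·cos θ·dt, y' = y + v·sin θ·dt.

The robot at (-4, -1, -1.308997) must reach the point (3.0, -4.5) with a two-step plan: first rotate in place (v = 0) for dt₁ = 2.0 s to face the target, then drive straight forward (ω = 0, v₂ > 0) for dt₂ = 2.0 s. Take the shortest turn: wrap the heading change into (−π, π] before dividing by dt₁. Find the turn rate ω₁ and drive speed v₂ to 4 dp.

heading to target = atan2(-4.5−-1, 3−-4) = -0.4636
Δθ = wrap(-0.4636 − -1.3090) = 0.8453; ω₁ = Δθ/dt₁ = 0.4227
distance = √((3−-4)² + (-4.5−-1)²) = 7.8262; v₂ = distance/dt₂ = 3.9131

ω₁ = 0.4227, v₂ = 3.9131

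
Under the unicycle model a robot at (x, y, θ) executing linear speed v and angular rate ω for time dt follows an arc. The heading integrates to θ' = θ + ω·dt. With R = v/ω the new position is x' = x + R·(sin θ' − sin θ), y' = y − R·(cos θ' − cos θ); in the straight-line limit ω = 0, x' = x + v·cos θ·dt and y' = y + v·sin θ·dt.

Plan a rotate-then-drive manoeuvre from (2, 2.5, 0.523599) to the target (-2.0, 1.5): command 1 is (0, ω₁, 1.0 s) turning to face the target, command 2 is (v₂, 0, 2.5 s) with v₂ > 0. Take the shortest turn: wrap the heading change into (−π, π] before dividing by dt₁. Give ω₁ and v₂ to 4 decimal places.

ω₁ = 2.8630, v₂ = 1.6492

heading to target = atan2(1.5−2.5, -2−2) = -2.8966
Δθ = wrap(-2.8966 − 0.5236) = 2.8630; ω₁ = Δθ/dt₁ = 2.8630
distance = √((-2−2)² + (1.5−2.5)²) = 4.1231; v₂ = distance/dt₂ = 1.6492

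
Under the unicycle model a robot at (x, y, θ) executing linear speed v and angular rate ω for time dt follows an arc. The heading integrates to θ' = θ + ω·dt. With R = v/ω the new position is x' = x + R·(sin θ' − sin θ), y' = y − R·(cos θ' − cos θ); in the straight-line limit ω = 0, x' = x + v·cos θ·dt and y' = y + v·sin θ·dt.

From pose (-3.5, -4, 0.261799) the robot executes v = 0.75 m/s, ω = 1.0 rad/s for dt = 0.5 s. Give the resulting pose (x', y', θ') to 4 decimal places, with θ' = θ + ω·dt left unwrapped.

θ' = 0.2618 + 1.0·0.5 = 0.7618
R = v/ω = 0.75/1.0 = 0.7500
x' = -3.5 + 0.7500·(sin 0.7618 − sin 0.2618) = -3.1764
y' = -4 − 0.7500·(cos 0.7618 − cos 0.2618) = -3.8183

(-3.1764, -3.8183, 0.7618)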